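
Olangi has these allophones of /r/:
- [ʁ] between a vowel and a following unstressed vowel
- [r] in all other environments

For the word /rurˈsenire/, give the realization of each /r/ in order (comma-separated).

Occurrence 1 (position 1): no conditioning environment matches → elsewhere allophone [r].
Occurrence 2 (position 3): no conditioning environment matches → elsewhere allophone [r].
Occurrence 3 (position 8): between a vowel and a following unstressed vowel → [ʁ].

[r], [r], [ʁ]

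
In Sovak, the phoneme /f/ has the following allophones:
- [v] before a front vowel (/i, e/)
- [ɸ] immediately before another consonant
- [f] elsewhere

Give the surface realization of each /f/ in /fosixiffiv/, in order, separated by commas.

Occurrence 1 (position 1): no conditioning environment matches → elsewhere allophone [f].
Occurrence 2 (position 7): immediately before another consonant → [ɸ].
Occurrence 3 (position 8): before a front vowel (/i, e/) → [v].

[f], [ɸ], [v]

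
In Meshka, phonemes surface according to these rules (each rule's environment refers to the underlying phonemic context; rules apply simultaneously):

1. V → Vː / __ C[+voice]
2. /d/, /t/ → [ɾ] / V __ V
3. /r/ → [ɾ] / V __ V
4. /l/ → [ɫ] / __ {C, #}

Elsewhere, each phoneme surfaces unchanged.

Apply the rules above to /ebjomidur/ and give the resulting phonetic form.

[eːbjoːmiːɾuːr]

/e/ meets the environment for rule 1 (before a voiced consonant) → [eː].
/b/ (between /e/ and /j/) is unaffected → [b].
/j/ — not in any rule's target class → [j].
/o/ (between /j/ and /m/) occurs before a voiced consonant → [oː] by rule 1.
/m/ stays [m].
/i/ — between /m/ and /d/, before a voiced consonant — surfaces as [iː] (rule 1).
/d/ (between /i/ and /u/) occurs between two vowels → [ɾ] by rule 2.
Rule 1 applies to /u/ (between /d/ and /r/: before a voiced consonant) → [uː].
/r/ (word-final) fails the environment for rule 3, so it stays [r].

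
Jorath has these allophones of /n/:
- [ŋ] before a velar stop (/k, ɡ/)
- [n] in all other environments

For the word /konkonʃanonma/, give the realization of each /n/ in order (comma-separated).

Occurrence 1 (position 3): before a velar stop → [ŋ].
Occurrence 2 (position 6): no conditioning environment matches → elsewhere allophone [n].
Occurrence 3 (position 9): no conditioning environment matches → elsewhere allophone [n].
Occurrence 4 (position 11): no conditioning environment matches → elsewhere allophone [n].

[ŋ], [n], [n], [n]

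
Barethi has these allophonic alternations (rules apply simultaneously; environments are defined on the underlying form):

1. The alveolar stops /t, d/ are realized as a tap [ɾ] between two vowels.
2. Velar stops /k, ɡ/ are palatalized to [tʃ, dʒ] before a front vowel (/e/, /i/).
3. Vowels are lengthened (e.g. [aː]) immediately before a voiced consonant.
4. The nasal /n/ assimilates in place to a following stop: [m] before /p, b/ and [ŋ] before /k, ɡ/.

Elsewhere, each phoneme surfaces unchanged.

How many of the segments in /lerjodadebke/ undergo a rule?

7

Segments that undergo a rule: /e/ → [eː] (rule 3); /o/ → [oː] (rule 3); /d/ → [ɾ] (rule 1); /a/ → [aː] (rule 3); /d/ → [ɾ] (rule 1); /e/ → [eː] (rule 3); /k/ → [tʃ] (rule 2).
All other segments surface unchanged.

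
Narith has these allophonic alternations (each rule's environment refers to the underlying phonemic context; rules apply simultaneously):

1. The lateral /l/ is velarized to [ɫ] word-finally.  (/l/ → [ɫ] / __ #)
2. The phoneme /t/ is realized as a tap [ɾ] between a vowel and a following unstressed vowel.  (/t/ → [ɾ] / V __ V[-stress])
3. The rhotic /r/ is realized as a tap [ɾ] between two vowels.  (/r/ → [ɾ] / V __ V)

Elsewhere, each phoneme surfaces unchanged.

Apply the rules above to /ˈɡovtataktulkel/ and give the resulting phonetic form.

/ɡ/ — not in any rule's target class → [ɡ].
/o/ (between /ɡ/ and /v/): no rule targets it → [o].
/v/ — not in any rule's target class → [v].
/t/ (between /v/ and /a/) fails the environment for rule 2, so it stays [t].
/a/ (between /t/ and /t/): no rule targets it → [a].
/t/ (between /a/ and /a/): between a vowel and a following unstressed vowel, so rule 2 applies → [ɾ].
/a/ (between /t/ and /k/) is unaffected → [a].
/k/ stays [k].
/t/ (between /k/ and /u/) is in the target of rule 2 but the environment (between a vowel and a following unstressed vowel) is not met → [t].
/u/ (between /t/ and /l/) is unaffected → [u].
/l/ — between /u/ and /k/; rule 1 does not apply here → [l].
/k/ — not in any rule's target class → [k].
/e/ stays [e].
/l/ (word-final) occurs word-finally → [ɫ] by rule 1.

[ˈɡovtaɾaktulkeɫ]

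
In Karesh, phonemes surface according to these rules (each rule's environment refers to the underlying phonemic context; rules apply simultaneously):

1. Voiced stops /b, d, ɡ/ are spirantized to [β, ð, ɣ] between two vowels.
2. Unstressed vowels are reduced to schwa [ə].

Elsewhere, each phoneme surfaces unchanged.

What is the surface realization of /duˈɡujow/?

[dəˈɣujəw]

/d/ — word-initial; rule 1 does not apply here → [d].
/u/ meets the environment for rule 2 (in an unstressed syllable) → [ə].
/ɡ/ (between /u/ and /u/) occurs between two vowels → [ɣ] by rule 1.
/u/ (between /ɡ/ and /j/) fails the environment for rule 2, so it stays [u].
/j/ stays [j].
/o/ — between /j/ and /w/, in an unstressed syllable — surfaces as [ə] (rule 2).
/w/ (word-final) is unaffected → [w].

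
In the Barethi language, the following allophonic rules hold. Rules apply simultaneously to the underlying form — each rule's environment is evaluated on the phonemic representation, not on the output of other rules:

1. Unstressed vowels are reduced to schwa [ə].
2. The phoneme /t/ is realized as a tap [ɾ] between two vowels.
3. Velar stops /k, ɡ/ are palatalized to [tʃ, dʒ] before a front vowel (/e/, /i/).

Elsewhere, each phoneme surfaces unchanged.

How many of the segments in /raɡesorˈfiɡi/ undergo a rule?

Segments that undergo a rule: /a/ → [ə] (rule 1); /ɡ/ → [dʒ] (rule 3); /e/ → [ə] (rule 1); /o/ → [ə] (rule 1); /ɡ/ → [dʒ] (rule 3); /i/ → [ə] (rule 1).
All other segments surface unchanged.

6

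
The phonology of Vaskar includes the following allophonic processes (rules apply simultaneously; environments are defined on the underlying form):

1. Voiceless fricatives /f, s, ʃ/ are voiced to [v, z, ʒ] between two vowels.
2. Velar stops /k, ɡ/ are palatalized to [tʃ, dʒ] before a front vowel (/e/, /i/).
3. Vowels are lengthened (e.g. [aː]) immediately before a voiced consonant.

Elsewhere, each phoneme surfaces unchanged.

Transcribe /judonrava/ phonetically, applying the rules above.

/j/ (word-initial): no rule targets it → [j].
/u/ (between /j/ and /d/) occurs before a voiced consonant → [uː] by rule 3.
/d/ — not in any rule's target class → [d].
/o/ (between /d/ and /n/) occurs before a voiced consonant → [oː] by rule 3.
/n/ stays [n].
/r/ — not in any rule's target class → [r].
/a/ meets the environment for rule 3 (before a voiced consonant) → [aː].
/v/ (between /a/ and /a/): no rule targets it → [v].
/a/ (word-final): rule 3 targets it, but not before a voiced consonant → unchanged [a].

[juːdoːnraːva]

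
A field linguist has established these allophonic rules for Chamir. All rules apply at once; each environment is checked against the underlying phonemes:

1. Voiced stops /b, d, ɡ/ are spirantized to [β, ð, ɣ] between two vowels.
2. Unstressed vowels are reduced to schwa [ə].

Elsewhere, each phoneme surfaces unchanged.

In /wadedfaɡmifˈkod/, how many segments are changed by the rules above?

5

Segments that undergo a rule: /a/ → [ə] (rule 2); /d/ → [ð] (rule 1); /e/ → [ə] (rule 2); /a/ → [ə] (rule 2); /i/ → [ə] (rule 2).
All other segments surface unchanged.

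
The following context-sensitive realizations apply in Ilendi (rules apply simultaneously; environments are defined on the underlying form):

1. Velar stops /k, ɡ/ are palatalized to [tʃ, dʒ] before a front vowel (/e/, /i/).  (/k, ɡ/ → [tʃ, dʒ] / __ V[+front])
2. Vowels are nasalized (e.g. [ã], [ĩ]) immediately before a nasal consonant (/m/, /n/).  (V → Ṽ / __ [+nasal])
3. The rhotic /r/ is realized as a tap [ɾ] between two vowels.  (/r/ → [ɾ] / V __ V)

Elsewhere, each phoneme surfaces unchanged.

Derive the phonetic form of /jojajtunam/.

[jojajtũnãm]

/j/ stays [j].
/o/ (between /j/ and /j/) fails the environment for rule 2, so it stays [o].
/j/ stays [j].
/a/ (between /j/ and /j/) fails the environment for rule 2, so it stays [a].
/j/ (between /a/ and /t/) is unaffected → [j].
/t/ stays [t].
Rule 2 applies to /u/ (between /t/ and /n/: before a nasal consonant) → [ũ].
/n/ (between /u/ and /a/) is unaffected → [n].
Rule 2 applies to /a/ (between /n/ and /m/: before a nasal consonant) → [ã].
/m/ (word-final) is unaffected → [m].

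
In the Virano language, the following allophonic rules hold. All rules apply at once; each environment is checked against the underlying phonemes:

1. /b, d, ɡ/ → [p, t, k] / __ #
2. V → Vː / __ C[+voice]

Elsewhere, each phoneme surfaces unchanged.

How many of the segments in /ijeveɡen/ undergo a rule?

4

Segments that undergo a rule: /i/ → [iː] (rule 2); /e/ → [eː] (rule 2); /e/ → [eː] (rule 2); /e/ → [eː] (rule 2).
All other segments surface unchanged.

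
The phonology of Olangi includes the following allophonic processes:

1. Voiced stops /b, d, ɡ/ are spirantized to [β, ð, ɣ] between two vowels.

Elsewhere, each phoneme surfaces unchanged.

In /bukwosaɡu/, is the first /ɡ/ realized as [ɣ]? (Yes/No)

Yes

/ɡ/ (between /a/ and /u/): between two vowels, so rule 1 applies → [ɣ].
The actual realization is [ɣ], which matches [ɣ].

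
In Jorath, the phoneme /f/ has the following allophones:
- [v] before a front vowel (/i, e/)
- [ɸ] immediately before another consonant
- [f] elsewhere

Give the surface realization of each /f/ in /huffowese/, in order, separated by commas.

Occurrence 1 (position 3): immediately before another consonant → [ɸ].
Occurrence 2 (position 4): no conditioning environment matches → elsewhere allophone [f].

[ɸ], [f]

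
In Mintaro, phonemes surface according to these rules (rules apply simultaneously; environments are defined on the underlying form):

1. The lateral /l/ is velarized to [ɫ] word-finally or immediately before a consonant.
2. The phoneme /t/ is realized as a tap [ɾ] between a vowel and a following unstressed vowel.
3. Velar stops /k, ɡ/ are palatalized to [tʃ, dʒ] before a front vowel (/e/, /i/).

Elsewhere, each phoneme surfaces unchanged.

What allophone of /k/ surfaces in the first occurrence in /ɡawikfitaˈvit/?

[k]

/k/ (between /i/ and /f/): rule 3 targets it, but not before a front vowel → unchanged [k].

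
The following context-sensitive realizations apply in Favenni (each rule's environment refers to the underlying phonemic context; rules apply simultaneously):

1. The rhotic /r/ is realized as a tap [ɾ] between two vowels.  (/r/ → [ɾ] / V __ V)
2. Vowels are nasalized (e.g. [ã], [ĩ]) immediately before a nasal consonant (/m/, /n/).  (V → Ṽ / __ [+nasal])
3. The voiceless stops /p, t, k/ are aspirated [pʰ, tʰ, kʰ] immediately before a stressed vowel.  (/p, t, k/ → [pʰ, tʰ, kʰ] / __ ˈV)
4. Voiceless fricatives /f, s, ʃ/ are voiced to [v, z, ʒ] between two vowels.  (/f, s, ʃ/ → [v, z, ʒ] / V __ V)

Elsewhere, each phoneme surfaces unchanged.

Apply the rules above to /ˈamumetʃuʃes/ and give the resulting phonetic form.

/a/ — word-initial, before a nasal consonant — surfaces as [ã] (rule 2).
/m/ (between /a/ and /u/): no rule targets it → [m].
/u/ (between /m/ and /m/) occurs before a nasal consonant → [ũ] by rule 2.
/m/ stays [m].
/e/ (between /m/ and /t/) fails the environment for rule 2, so it stays [e].
/t/ (between /e/ and /ʃ/): rule 3 targets it, but not immediately before a stressed vowel → unchanged [t].
/ʃ/ (between /t/ and /u/) is in the target of rule 4 but the environment (between two vowels) is not met → [ʃ].
/u/ (between /ʃ/ and /ʃ/): rule 2 targets it, but not before a nasal consonant → unchanged [u].
/ʃ/ meets the environment for rule 4 (between two vowels) → [ʒ].
/e/ (between /ʃ/ and /s/) fails the environment for rule 2, so it stays [e].
/s/ — word-final; rule 4 does not apply here → [s].

[ˈãmũmetʃuʒes]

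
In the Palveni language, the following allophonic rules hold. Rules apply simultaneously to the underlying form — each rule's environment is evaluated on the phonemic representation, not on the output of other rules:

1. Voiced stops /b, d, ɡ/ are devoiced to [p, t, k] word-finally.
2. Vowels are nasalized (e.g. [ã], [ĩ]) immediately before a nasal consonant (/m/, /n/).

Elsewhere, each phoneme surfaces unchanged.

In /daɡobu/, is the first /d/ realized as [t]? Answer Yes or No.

No

/d/ — word-initial; rule 1 does not apply here → [d].
The actual realization is [d], not [t].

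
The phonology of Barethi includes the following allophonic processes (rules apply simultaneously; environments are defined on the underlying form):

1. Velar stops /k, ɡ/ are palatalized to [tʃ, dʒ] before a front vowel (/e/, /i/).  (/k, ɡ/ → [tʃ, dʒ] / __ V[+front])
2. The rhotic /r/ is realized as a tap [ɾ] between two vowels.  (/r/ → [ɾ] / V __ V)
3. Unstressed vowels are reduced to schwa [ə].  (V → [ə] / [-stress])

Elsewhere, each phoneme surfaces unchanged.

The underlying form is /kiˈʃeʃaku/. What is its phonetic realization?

[tʃəˈʃeʃəkə]

Rule 1 applies to /k/ (word-initial: before a front vowel) → [tʃ].
/i/ — between /k/ and /ʃ/, in an unstressed syllable — surfaces as [ə] (rule 3).
/e/ (between /ʃ/ and /ʃ/) fails the environment for rule 3, so it stays [e].
/a/ — between /ʃ/ and /k/, in an unstressed syllable — surfaces as [ə] (rule 3).
/k/ (between /a/ and /u/): rule 1 targets it, but not before a front vowel → unchanged [k].
/u/ — word-final, in an unstressed syllable — surfaces as [ə] (rule 3).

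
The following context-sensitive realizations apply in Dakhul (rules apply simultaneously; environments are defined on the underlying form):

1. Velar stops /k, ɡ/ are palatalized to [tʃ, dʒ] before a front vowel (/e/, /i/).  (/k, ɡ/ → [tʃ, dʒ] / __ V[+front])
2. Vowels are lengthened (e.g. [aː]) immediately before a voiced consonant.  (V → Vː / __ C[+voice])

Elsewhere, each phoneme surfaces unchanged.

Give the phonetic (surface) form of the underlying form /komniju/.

/k/ (word-initial) fails the environment for rule 1, so it stays [k].
/o/ (between /k/ and /m/) occurs before a voiced consonant → [oː] by rule 2.
/i/ — between /n/ and /j/, before a voiced consonant — surfaces as [iː] (rule 2).
/u/ (word-final) fails the environment for rule 2, so it stays [u].

[koːmniːju]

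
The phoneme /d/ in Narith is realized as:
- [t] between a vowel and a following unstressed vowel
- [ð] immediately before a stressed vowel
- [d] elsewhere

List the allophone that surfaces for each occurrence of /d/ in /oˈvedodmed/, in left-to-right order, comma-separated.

Occurrence 1 (position 4): between a vowel and a following unstressed vowel → [t].
Occurrence 2 (position 6): no conditioning environment matches → elsewhere allophone [d].
Occurrence 3 (position 9): no conditioning environment matches → elsewhere allophone [d].

[t], [d], [d]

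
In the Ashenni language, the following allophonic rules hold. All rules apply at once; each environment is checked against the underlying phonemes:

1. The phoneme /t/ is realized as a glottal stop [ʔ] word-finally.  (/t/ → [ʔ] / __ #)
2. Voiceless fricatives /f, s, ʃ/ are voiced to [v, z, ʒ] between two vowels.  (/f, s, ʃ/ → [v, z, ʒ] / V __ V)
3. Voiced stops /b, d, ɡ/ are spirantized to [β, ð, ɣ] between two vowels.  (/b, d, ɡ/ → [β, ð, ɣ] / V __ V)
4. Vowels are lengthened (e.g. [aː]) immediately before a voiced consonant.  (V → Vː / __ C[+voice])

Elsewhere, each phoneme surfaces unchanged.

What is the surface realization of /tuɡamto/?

[tuːɣaːmto]

/t/ — word-initial; rule 1 does not apply here → [t].
/u/ (between /t/ and /ɡ/) occurs before a voiced consonant → [uː] by rule 4.
/ɡ/ (between /u/ and /a/): between two vowels, so rule 3 applies → [ɣ].
/a/ — between /ɡ/ and /m/, before a voiced consonant — surfaces as [aː] (rule 4).
/m/ — not in any rule's target class → [m].
/t/ (between /m/ and /o/) is in the target of rule 1 but the environment (word-finally) is not met → [t].
/o/ — word-final; rule 4 does not apply here → [o].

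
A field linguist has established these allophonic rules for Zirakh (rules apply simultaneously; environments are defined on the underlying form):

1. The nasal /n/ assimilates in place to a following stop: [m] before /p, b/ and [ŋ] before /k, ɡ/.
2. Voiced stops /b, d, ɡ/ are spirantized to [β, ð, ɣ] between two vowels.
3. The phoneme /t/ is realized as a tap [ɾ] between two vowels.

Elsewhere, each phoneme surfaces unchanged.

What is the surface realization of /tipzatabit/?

/t/ — word-initial; rule 3 does not apply here → [t].
/t/ meets the environment for rule 3 (between two vowels) → [ɾ].
/b/ — between /a/ and /i/, between two vowels — surfaces as [β] (rule 2).
/t/ (word-final): rule 3 targets it, but not between two vowels → unchanged [t].

[tipzaɾaβit]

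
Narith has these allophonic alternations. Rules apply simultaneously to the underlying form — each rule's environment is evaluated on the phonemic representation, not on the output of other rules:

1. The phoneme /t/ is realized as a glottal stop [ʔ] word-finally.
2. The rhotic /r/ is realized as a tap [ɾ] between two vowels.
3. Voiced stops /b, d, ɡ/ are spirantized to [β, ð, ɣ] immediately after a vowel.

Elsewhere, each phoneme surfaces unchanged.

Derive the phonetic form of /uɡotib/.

/u/ stays [u].
/ɡ/ (between /u/ and /o/): immediately after a vowel, so rule 3 applies → [ɣ].
/o/ (between /ɡ/ and /t/) is unaffected → [o].
/t/ (between /o/ and /i/) is in the target of rule 1 but the environment (word-finally) is not met → [t].
/i/ — not in any rule's target class → [i].
Rule 3 applies to /b/ (word-final: immediately after a vowel) → [β].

[uɣotiβ]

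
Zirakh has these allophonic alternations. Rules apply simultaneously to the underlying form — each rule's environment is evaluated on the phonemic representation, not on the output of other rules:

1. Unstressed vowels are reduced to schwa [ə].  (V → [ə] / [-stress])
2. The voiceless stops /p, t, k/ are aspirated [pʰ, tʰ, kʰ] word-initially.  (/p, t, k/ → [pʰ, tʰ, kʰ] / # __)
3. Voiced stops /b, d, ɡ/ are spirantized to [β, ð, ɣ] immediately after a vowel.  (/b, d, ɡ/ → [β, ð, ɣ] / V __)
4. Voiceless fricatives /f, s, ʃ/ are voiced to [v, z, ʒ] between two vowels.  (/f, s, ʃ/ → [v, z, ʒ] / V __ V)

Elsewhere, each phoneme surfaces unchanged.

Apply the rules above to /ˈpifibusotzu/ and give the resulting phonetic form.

[ˈpʰivəβəzətzə]

/p/ (word-initial): word-initially, so rule 2 applies → [pʰ].
/i/ (between /p/ and /f/) fails the environment for rule 1, so it stays [i].
Rule 4 applies to /f/ (between /i/ and /i/: between two vowels) → [v].
/i/ meets the environment for rule 1 (in an unstressed syllable) → [ə].
Rule 3 applies to /b/ (between /i/ and /u/: immediately after a vowel) → [β].
/u/ (between /b/ and /s/): in an unstressed syllable, so rule 1 applies → [ə].
/s/ — between /u/ and /o/, between two vowels — surfaces as [z] (rule 4).
/o/ meets the environment for rule 1 (in an unstressed syllable) → [ə].
/t/ (between /o/ and /z/) is in the target of rule 2 but the environment (word-initially) is not met → [t].
/u/ (word-final) occurs in an unstressed syllable → [ə] by rule 1.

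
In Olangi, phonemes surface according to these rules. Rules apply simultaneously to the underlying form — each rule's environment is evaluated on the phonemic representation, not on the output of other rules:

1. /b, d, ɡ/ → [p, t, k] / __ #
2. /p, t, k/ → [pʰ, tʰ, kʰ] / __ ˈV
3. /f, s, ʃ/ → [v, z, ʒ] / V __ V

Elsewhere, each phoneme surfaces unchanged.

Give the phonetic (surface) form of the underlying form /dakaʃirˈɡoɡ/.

[dakaʒirˈɡok]

/d/ (word-initial): rule 1 targets it, but not word-finally → unchanged [d].
/a/ stays [a].
/k/ (between /a/ and /a/) fails the environment for rule 2, so it stays [k].
/a/ (between /k/ and /ʃ/) is unaffected → [a].
/ʃ/ — between /a/ and /i/, between two vowels — surfaces as [ʒ] (rule 3).
/i/ (between /ʃ/ and /r/) is unaffected → [i].
/r/ stays [r].
/ɡ/ (between /r/ and /o/) is in the target of rule 1 but the environment (word-finally) is not met → [ɡ].
/o/ — not in any rule's target class → [o].
/ɡ/ meets the environment for rule 1 (word-finally) → [k].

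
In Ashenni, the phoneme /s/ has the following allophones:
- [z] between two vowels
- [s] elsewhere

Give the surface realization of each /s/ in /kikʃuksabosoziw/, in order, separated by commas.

Occurrence 1 (position 7): no conditioning environment matches → elsewhere allophone [s].
Occurrence 2 (position 11): between two vowels → [z].

[s], [z]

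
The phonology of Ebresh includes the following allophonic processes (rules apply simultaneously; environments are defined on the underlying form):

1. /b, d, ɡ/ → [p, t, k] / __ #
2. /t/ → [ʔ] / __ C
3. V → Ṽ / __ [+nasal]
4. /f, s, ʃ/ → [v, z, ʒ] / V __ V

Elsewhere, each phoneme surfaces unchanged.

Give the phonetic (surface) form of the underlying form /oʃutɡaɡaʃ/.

[oʒuʔɡaɡaʃ]

/o/ — word-initial; rule 3 does not apply here → [o].
/ʃ/ (between /o/ and /u/) occurs between two vowels → [ʒ] by rule 4.
/u/ (between /ʃ/ and /t/): rule 3 targets it, but not before a nasal consonant → unchanged [u].
/t/ (between /u/ and /ɡ/): immediately before a consonant, so rule 2 applies → [ʔ].
/ɡ/ — between /t/ and /a/; rule 1 does not apply here → [ɡ].
/a/ (between /ɡ/ and /ɡ/) fails the environment for rule 3, so it stays [a].
/ɡ/ — between /a/ and /a/; rule 1 does not apply here → [ɡ].
/a/ (between /ɡ/ and /ʃ/) fails the environment for rule 3, so it stays [a].
/ʃ/ (word-final) is in the target of rule 4 but the environment (between two vowels) is not met → [ʃ].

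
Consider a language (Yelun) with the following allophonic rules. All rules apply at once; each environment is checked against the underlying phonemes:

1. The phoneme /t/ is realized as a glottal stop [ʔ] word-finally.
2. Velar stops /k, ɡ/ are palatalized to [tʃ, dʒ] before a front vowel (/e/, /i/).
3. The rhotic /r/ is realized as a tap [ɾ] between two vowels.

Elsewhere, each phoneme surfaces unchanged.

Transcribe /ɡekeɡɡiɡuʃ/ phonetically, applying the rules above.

/ɡ/ meets the environment for rule 2 (before a front vowel) → [dʒ].
/e/ — not in any rule's target class → [e].
/k/ (between /e/ and /e/): before a front vowel, so rule 2 applies → [tʃ].
/e/ — not in any rule's target class → [e].
/ɡ/ — between /e/ and /ɡ/; rule 2 does not apply here → [ɡ].
/ɡ/ meets the environment for rule 2 (before a front vowel) → [dʒ].
/i/ stays [i].
/ɡ/ (between /i/ and /u/): rule 2 targets it, but not before a front vowel → unchanged [ɡ].
/u/ (between /ɡ/ and /ʃ/) is unaffected → [u].
/ʃ/ stays [ʃ].

[dʒetʃeɡdʒiɡuʃ]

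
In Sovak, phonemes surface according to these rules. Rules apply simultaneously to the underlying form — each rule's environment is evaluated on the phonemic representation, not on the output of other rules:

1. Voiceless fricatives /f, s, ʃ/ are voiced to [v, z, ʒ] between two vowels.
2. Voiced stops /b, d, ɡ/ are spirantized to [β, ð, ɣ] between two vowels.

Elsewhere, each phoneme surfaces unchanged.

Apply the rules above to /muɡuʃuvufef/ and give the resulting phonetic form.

[muɣuʒuvuvef]

/m/ (word-initial): no rule targets it → [m].
/u/ (between /m/ and /ɡ/) is unaffected → [u].
/ɡ/ meets the environment for rule 2 (between two vowels) → [ɣ].
/u/ (between /ɡ/ and /ʃ/): no rule targets it → [u].
/ʃ/ (between /u/ and /u/): between two vowels, so rule 1 applies → [ʒ].
/u/ (between /ʃ/ and /v/): no rule targets it → [u].
/v/ stays [v].
/u/ (between /v/ and /f/) is unaffected → [u].
/f/ meets the environment for rule 1 (between two vowels) → [v].
/e/ — not in any rule's target class → [e].
/f/ (word-final) is in the target of rule 1 but the environment (between two vowels) is not met → [f].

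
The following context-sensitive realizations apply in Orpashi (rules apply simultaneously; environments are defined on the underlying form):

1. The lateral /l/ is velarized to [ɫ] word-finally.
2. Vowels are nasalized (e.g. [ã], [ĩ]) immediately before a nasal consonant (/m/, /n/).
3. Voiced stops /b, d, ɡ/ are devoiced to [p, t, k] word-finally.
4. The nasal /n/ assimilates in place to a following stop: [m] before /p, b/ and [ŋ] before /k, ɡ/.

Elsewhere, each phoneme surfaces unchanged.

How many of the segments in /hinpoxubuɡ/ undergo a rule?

Segments that undergo a rule: /i/ → [ĩ] (rule 2); /n/ → [m] (rule 4); /ɡ/ → [k] (rule 3).
All other segments surface unchanged.

3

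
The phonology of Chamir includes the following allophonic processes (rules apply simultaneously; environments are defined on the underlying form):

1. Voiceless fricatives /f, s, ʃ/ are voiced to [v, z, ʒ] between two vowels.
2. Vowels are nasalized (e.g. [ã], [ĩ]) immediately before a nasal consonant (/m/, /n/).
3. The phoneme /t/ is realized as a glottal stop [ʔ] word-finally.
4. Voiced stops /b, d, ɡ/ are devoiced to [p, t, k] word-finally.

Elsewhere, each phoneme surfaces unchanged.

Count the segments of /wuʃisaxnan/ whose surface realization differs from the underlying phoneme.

3

Segments that undergo a rule: /ʃ/ → [ʒ] (rule 1); /s/ → [z] (rule 1); /a/ → [ã] (rule 2).
All other segments surface unchanged.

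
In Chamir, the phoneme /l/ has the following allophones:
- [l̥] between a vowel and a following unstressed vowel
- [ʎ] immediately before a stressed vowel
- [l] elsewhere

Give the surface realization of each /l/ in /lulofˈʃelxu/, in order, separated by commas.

Occurrence 1 (position 1): no conditioning environment matches → elsewhere allophone [l].
Occurrence 2 (position 3): between a vowel and a following unstressed vowel → [l̥].
Occurrence 3 (position 8): no conditioning environment matches → elsewhere allophone [l].

[l], [l̥], [l]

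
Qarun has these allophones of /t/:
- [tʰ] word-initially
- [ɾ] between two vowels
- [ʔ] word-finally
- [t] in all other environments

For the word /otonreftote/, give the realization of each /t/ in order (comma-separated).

Occurrence 1 (position 2): between two vowels → [ɾ].
Occurrence 2 (position 8): no conditioning environment matches → elsewhere allophone [t].
Occurrence 3 (position 10): between two vowels → [ɾ].

[ɾ], [t], [ɾ]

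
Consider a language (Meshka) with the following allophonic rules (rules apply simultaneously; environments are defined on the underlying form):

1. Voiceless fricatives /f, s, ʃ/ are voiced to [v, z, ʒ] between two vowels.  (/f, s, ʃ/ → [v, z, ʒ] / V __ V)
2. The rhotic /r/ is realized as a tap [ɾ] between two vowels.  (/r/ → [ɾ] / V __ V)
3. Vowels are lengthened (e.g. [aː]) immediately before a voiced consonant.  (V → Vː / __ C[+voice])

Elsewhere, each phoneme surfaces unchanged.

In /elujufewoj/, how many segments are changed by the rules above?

5

Segments that undergo a rule: /e/ → [eː] (rule 3); /u/ → [uː] (rule 3); /f/ → [v] (rule 1); /e/ → [eː] (rule 3); /o/ → [oː] (rule 3).
All other segments surface unchanged.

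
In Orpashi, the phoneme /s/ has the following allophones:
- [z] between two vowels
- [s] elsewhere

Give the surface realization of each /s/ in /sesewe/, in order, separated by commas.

Occurrence 1 (position 1): no conditioning environment matches → elsewhere allophone [s].
Occurrence 2 (position 3): between two vowels → [z].

[s], [z]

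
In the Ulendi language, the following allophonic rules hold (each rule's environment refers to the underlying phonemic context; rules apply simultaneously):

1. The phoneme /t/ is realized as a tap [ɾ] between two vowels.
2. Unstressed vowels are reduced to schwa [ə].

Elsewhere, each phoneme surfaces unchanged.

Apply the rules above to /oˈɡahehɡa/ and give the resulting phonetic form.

[əˈɡahəhɡə]

/o/ (word-initial) occurs in an unstressed syllable → [ə] by rule 2.
/ɡ/ (between /o/ and /a/) is unaffected → [ɡ].
/a/ — between /ɡ/ and /h/; rule 2 does not apply here → [a].
/h/ — not in any rule's target class → [h].
/e/ — between /h/ and /h/, in an unstressed syllable — surfaces as [ə] (rule 2).
/h/ (between /e/ and /ɡ/) is unaffected → [h].
/ɡ/ (between /h/ and /a/) is unaffected → [ɡ].
/a/ (word-final): in an unstressed syllable, so rule 2 applies → [ə].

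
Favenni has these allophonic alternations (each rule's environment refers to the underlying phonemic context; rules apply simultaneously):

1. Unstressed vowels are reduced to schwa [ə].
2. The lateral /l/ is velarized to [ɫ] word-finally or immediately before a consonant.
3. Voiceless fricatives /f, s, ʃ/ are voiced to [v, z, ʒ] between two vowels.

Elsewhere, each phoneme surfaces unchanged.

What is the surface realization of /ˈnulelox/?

[ˈnulələx]

/u/ (between /n/ and /l/) is in the target of rule 1 but the environment (in an unstressed syllable) is not met → [u].
/l/ (between /u/ and /e/): rule 2 targets it, but not word-finally or immediately before a consonant → unchanged [l].
/e/ (between /l/ and /l/): in an unstressed syllable, so rule 1 applies → [ə].
/l/ — between /e/ and /o/; rule 2 does not apply here → [l].
Rule 1 applies to /o/ (between /l/ and /x/: in an unstressed syllable) → [ə].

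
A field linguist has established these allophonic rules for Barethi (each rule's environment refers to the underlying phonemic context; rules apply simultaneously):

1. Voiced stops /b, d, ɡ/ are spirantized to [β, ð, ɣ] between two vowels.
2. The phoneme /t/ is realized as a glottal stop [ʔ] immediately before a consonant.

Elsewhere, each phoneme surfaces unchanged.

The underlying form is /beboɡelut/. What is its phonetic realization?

/b/ (word-initial) fails the environment for rule 1, so it stays [b].
/b/ (between /e/ and /o/): between two vowels, so rule 1 applies → [β].
/ɡ/ — between /o/ and /e/, between two vowels — surfaces as [ɣ] (rule 1).
/t/ (word-final) is in the target of rule 2 but the environment (immediately before a consonant) is not met → [t].

[beβoɣelut]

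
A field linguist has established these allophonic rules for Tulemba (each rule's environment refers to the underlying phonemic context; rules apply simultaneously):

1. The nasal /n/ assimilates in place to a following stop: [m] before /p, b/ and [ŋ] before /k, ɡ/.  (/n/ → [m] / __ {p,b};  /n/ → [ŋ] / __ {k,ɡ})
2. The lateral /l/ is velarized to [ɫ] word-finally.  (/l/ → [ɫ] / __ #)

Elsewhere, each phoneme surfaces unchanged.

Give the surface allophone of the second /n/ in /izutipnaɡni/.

/n/ (between /ɡ/ and /i/) is in the target of rule 1 but the environment (before a labial or velar stop) is not met → [n].

[n]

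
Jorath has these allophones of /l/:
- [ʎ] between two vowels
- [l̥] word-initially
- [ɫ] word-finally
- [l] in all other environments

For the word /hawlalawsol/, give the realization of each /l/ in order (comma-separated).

Occurrence 1 (position 4): no conditioning environment matches → elsewhere allophone [l].
Occurrence 2 (position 6): between two vowels → [ʎ].
Occurrence 3 (position 11): word-finally → [ɫ].

[l], [ʎ], [ɫ]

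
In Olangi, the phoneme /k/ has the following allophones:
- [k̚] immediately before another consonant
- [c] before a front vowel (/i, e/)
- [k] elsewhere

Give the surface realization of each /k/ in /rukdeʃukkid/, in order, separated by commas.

Occurrence 1 (position 3): immediately before another consonant → [k̚].
Occurrence 2 (position 8): immediately before another consonant → [k̚].
Occurrence 3 (position 9): before a front vowel (/i, e/) → [c].

[k̚], [k̚], [c]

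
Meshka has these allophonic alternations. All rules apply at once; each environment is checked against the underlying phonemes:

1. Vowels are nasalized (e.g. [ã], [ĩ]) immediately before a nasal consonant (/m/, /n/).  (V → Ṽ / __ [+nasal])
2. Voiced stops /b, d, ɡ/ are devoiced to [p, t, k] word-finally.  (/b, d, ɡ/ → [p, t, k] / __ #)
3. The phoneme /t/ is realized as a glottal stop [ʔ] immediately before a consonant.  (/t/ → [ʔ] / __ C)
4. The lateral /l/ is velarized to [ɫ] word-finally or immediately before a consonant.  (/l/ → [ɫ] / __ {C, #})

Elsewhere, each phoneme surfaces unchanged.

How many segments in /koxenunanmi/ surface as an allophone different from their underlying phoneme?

Segments that undergo a rule: /e/ → [ẽ] (rule 1); /u/ → [ũ] (rule 1); /a/ → [ã] (rule 1).
All other segments surface unchanged.

3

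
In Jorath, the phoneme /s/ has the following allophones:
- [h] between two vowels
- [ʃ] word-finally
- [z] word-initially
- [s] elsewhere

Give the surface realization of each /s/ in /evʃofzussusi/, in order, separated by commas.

[s], [s], [h]

Occurrence 1 (position 8): no conditioning environment matches → elsewhere allophone [s].
Occurrence 2 (position 9): no conditioning environment matches → elsewhere allophone [s].
Occurrence 3 (position 11): between two vowels → [h].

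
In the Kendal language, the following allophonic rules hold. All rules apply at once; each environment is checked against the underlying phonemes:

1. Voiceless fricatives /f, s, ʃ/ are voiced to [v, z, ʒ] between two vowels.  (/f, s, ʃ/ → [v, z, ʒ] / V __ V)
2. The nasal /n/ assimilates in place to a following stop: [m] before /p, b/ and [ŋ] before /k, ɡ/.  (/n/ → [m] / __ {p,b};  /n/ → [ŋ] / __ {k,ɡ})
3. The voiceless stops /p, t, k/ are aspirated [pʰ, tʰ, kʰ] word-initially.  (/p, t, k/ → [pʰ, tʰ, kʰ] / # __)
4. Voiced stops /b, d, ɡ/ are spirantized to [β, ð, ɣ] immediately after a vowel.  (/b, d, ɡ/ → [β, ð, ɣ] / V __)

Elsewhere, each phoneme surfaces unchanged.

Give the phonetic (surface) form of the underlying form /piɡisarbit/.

Rule 3 applies to /p/ (word-initial: word-initially) → [pʰ].
/i/ (between /p/ and /ɡ/) is unaffected → [i].
/ɡ/ (between /i/ and /i/) occurs immediately after a vowel → [ɣ] by rule 4.
/i/ stays [i].
/s/ (between /i/ and /a/): between two vowels, so rule 1 applies → [z].
/a/ stays [a].
/r/ (between /a/ and /b/) is unaffected → [r].
/b/ — between /r/ and /i/; rule 4 does not apply here → [b].
/i/ — not in any rule's target class → [i].
/t/ (word-final) is in the target of rule 3 but the environment (word-initially) is not met → [t].

[pʰiɣizarbit]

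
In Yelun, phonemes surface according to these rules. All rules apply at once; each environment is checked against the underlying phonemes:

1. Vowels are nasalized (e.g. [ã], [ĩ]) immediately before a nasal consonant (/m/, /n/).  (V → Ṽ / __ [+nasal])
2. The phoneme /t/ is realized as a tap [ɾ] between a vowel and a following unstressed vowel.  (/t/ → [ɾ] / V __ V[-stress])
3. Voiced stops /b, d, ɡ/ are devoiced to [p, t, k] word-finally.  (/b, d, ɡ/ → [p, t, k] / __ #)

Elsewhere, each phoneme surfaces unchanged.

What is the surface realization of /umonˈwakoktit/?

/u/ (word-initial): before a nasal consonant, so rule 1 applies → [ũ].
/m/ — not in any rule's target class → [m].
/o/ (between /m/ and /n/) occurs before a nasal consonant → [õ] by rule 1.
/n/ (between /o/ and /w/) is unaffected → [n].
/w/ stays [w].
/a/ (between /w/ and /k/): rule 1 targets it, but not before a nasal consonant → unchanged [a].
/k/ — not in any rule's target class → [k].
/o/ (between /k/ and /k/) fails the environment for rule 1, so it stays [o].
/k/ (between /o/ and /t/): no rule targets it → [k].
/t/ — between /k/ and /i/; rule 2 does not apply here → [t].
/i/ — between /t/ and /t/; rule 1 does not apply here → [i].
/t/ (word-final) fails the environment for rule 2, so it stays [t].

[ũmõnˈwakoktit]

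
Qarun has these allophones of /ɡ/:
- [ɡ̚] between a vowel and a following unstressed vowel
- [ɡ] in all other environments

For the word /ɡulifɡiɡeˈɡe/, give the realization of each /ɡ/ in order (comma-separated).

Occurrence 1 (position 1): no conditioning environment matches → elsewhere allophone [ɡ].
Occurrence 2 (position 6): no conditioning environment matches → elsewhere allophone [ɡ].
Occurrence 3 (position 8): between a vowel and a following unstressed vowel → [ɡ̚].
Occurrence 4 (position 10): no conditioning environment matches → elsewhere allophone [ɡ].

[ɡ], [ɡ], [ɡ̚], [ɡ]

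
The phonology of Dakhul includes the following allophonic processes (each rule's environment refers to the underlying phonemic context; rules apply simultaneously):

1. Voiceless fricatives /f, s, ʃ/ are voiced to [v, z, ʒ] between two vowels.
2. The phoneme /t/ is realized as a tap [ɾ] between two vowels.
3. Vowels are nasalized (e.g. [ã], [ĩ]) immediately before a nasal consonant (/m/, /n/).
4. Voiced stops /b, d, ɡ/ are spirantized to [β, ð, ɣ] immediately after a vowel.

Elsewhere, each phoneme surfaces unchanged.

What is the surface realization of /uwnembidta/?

/u/ (word-initial) fails the environment for rule 3, so it stays [u].
/w/ (between /u/ and /n/): no rule targets it → [w].
/n/ — not in any rule's target class → [n].
/e/ — between /n/ and /m/, before a nasal consonant — surfaces as [ẽ] (rule 3).
/m/ stays [m].
/b/ (between /m/ and /i/) is in the target of rule 4 but the environment (immediately after a vowel) is not met → [b].
/i/ (between /b/ and /d/): rule 3 targets it, but not before a nasal consonant → unchanged [i].
/d/ (between /i/ and /t/) occurs immediately after a vowel → [ð] by rule 4.
/t/ (between /d/ and /a/): rule 2 targets it, but not between two vowels → unchanged [t].
/a/ — word-final; rule 3 does not apply here → [a].

[uwnẽmbiðta]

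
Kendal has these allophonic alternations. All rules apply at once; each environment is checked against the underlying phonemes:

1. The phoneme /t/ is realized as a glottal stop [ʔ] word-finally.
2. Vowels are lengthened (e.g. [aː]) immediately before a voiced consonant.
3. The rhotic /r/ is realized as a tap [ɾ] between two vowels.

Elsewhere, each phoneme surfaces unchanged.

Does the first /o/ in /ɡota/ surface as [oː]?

No

/o/ (between /ɡ/ and /t/): rule 2 targets it, but not before a voiced consonant → unchanged [o].
The actual realization is [o], not [oː].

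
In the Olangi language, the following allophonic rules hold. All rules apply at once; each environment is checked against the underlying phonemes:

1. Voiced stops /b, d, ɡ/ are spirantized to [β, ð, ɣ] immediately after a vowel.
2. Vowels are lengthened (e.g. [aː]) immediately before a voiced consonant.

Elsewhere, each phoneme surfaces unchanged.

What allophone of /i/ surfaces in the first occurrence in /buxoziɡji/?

[iː]

Rule 2 applies to /i/ (between /z/ and /ɡ/: before a voiced consonant) → [iː].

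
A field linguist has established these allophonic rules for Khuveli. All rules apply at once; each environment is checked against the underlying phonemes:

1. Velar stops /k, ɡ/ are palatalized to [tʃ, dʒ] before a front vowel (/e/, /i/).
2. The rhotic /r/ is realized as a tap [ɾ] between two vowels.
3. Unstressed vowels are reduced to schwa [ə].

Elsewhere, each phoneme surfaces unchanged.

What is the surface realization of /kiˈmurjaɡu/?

[tʃəˈmurjəɡə]

/k/ (word-initial): before a front vowel, so rule 1 applies → [tʃ].
/i/ — between /k/ and /m/, in an unstressed syllable — surfaces as [ə] (rule 3).
/m/ — not in any rule's target class → [m].
/u/ (between /m/ and /r/): rule 3 targets it, but not in an unstressed syllable → unchanged [u].
/r/ (between /u/ and /j/) fails the environment for rule 2, so it stays [r].
/j/ — not in any rule's target class → [j].
/a/ (between /j/ and /ɡ/) occurs in an unstressed syllable → [ə] by rule 3.
/ɡ/ (between /a/ and /u/) is in the target of rule 1 but the environment (before a front vowel) is not met → [ɡ].
/u/ — word-final, in an unstressed syllable — surfaces as [ə] (rule 3).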